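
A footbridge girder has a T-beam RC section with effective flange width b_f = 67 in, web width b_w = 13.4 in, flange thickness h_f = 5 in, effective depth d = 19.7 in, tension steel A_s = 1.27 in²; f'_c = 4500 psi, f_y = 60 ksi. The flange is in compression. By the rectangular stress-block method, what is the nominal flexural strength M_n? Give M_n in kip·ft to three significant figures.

Tension: T = A_s f_y = 1.27 × 60 = 76.2 kips.
Try a within the flange: a = T/(0.85 f'_c b_f) = 76.2/(0.85 × 4.5 × 67) = 0.297 in.
Since a = 0.297 ≤ h_f = 5 in, the stress block lies entirely in the flange; analyse as a rectangular beam of width b_f.
M_n = T(d − a/2) = 76.2 × (19.7 − 0.1485) = 1489.8 kip·in.
M_n = 1489.8/12 = 124.15 kip·ft.

M_n ≈ 124 kip·ft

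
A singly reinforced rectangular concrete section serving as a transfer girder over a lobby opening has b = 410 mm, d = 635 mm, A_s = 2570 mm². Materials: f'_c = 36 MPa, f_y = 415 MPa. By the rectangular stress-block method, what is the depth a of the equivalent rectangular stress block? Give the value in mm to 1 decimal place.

T = A_s f_y = 2570 × 415 = 1066550 N = 1066.55 kN.
Setting C = 0.85 f'_c a b equal to T: a = 1066550/(0.85 × 36 × 410) = 85.0 mm.

a ≈ 85.0 mm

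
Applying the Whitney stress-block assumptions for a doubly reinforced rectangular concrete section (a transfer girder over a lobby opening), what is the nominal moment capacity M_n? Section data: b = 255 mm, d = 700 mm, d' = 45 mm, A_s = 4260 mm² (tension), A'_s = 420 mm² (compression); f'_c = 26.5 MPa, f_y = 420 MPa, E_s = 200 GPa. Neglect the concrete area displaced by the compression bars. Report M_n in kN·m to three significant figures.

Assume both tension and compression steel yield.
Net tension couple steel: A_s − A'_s = 3840 mm².
a = (A_s − A'_s) f_y / (0.85 f'_c b) = 1612800/(0.85 × 26.5 × 255) = 280.79 mm.
c = a/β₁ = 280.79/0.85 = 330.34 mm; ε'_s = 0.003(c − d')/c = 0.0026 ≥ f_y/E_s = 0.0021, so compression steel does yield.
M_n = (A_s − A'_s) f_y (d − a/2) + A'_s f_y (d − d') = [1612800 × (700 − 140.395) + 176400 × (700 − 45)] × 10⁻⁶ = 902.53 + 115.54 = 1018.07 kN·m.

M_n ≈ 1020 kN·m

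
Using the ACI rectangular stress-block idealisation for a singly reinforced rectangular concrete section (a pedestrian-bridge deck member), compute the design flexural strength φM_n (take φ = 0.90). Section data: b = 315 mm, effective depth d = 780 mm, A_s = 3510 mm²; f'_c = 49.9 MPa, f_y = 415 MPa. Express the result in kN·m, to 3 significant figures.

φM_n ≈ 951 kN·m

T = A_s f_y = 3510 × 415 = 1456650 N = 1456.65 kN.
From C = T: a = T/(0.85 f'_c b) = 1456650/(0.85 × 49.9 × 315) = 109.02 mm.
M_n = T(d − a/2) = 1456.65 kN × (780 − 54.51) mm = 1056.79 kN·m.
φM_n = 0.90 × 1056.79 = 951.11 kN·m.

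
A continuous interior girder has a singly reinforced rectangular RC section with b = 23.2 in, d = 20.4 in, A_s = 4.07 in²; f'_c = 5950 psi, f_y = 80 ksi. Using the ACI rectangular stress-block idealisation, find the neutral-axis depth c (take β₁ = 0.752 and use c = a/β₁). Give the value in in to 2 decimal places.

T = A_s f_y = 4.07 × 80 = 325.6 kips.
a = T/(0.85 f'_c b) = 325.6/(0.85 × 5.95 × 23.2) = 2.7750 in.
With β₁ = 0.752, c = a/β₁ = 2.7750/0.752 = 3.69 in.

c ≈ 3.69 in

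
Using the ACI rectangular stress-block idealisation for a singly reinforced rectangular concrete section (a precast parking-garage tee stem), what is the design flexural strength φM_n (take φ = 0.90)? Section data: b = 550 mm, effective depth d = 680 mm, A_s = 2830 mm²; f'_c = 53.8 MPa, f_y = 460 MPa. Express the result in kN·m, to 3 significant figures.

T = A_s f_y = 2830 × 460 = 1301800 N = 1301.8 kN.
From C = T: a = T/(0.85 f'_c b) = 1301800/(0.85 × 53.8 × 550) = 51.76 mm.
M_n = T(d − a/2) = 1301.8 kN × (680 − 25.88) mm = 851.53 kN·m.
φM_n = 0.90 × 851.53 = 766.38 kN·m.

φM_n ≈ 766 kN·m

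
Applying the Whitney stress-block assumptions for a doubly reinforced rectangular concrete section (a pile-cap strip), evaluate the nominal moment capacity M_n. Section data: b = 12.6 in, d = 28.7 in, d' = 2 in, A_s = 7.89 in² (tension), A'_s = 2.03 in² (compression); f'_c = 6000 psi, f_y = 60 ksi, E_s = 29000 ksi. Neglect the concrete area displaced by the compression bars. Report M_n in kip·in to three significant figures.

M_n ≈ 12400 kip·in

Assume both steels yield.
a = (A_s − A'_s) f_y/(0.85 f'_c b) = (7.89 − 2.03) × 60/(0.85 × 6 × 12.6) = 5.472 in.
c = a/β₁ = 5.472/0.75 = 7.296 in; ε'_s = 0.003(c − d')/c = 0.0022 ≥ ε_y = 0.0021, so the compression steel yields.
M_n = (A_s − A'_s) f_y (d − a/2) + A'_s f_y (d − d') = 351.6 × (28.7 − 2.736) + 121.8 × (28.7 − 2) = 9128.9 + 3252.1 = 12381.0 kip·in.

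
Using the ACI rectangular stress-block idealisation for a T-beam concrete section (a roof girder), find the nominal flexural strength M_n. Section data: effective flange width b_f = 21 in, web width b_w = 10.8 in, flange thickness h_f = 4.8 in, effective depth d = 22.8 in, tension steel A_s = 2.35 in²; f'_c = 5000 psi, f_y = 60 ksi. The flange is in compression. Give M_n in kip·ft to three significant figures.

M_n ≈ 259 kip·ft

Tension: T = A_s f_y = 2.35 × 60 = 141 kips.
Try a within the flange: a = T/(0.85 f'_c b_f) = 141/(0.85 × 5 × 21) = 1.580 in.
Since a = 1.580 ≤ h_f = 4.8 in, the stress block lies entirely in the flange; analyse as a rectangular beam of width b_f.
M_n = T(d − a/2) = 141 × (22.8 − 0.79) = 3103.4 kip·in.
M_n = 3103.4/12 = 258.62 kip·ft.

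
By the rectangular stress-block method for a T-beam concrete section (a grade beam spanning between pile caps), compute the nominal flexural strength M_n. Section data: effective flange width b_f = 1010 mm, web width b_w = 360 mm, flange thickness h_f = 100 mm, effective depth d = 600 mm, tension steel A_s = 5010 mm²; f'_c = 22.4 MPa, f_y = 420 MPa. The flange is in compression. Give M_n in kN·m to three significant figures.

M_n ≈ 1150 kN·m

Tension: T = A_s f_y = 5010 × 420 = 2104200 N.
Try a within the flange: a = T/(0.85 f'_c b_f) = 2104200/(0.85 × 22.4 × 1010) = 109.42 mm.
a = 109.42 > h_f = 100 mm: the block extends into the web. Split into flange-overhang and web parts.
C_f = 0.85 f'_c (b_f − b_w) h_f = 0.85 × 22.4 × (1010 − 360) × 100 = 1237600 N.
Remaining web compression depth: a_w = (T − C_f)/(0.85 f'_c b_w) = (2104200 − 1237600)/(0.85 × 22.4 × 360) = 126.43 mm.
M_n = C_f(d − h_f/2) + (T − C_f)(d − a_w/2) = 1237600 × (600 − 50) + 866600 × (600 − 63.215) = 680.68 + 465.18 = 1145.86 × 10⁶ N·mm.
M_n = 1145.86 kN·m.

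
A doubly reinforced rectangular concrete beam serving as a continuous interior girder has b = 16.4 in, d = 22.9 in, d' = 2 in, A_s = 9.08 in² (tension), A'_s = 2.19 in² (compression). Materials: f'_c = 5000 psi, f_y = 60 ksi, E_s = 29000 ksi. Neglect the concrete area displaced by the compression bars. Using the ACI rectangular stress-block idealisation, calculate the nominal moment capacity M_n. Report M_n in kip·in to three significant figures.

M_n ≈ 11000 kip·in

Assume both steels yield.
a = (A_s − A'_s) f_y/(0.85 f'_c b) = (9.08 − 2.19) × 60/(0.85 × 5 × 16.4) = 5.931 in.
c = a/β₁ = 5.931/0.8 = 7.414 in; ε'_s = 0.003(c − d')/c = 0.0022 ≥ ε_y = 0.0021, so the compression steel yields.
M_n = (A_s − A'_s) f_y (d − a/2) + A'_s f_y (d − d') = 413.4 × (22.9 − 2.9655) + 131.4 × (22.9 − 2) = 8240.9 + 2746.3 = 10987.2 kip·in.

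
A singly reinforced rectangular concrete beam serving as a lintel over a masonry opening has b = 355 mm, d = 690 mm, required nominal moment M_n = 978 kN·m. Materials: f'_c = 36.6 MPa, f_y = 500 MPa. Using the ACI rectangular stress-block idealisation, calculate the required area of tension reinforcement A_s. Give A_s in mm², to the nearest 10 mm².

A_s ≈ 3160 mm²

With M_n = 0.85 f'_c a b (d − a/2), solve the quadratic for a:
a = d − √(d² − 2M_n/(0.85 f'_c b)) = 690 − √(690² − 2 × 978×10⁶/(0.85 × 36.6 × 355)) = 143.20 mm.
A_s = 0.85 f'_c a b / f_y = 0.85 × 36.6 × 143.20 × 355 / 500 = 3163.0 mm².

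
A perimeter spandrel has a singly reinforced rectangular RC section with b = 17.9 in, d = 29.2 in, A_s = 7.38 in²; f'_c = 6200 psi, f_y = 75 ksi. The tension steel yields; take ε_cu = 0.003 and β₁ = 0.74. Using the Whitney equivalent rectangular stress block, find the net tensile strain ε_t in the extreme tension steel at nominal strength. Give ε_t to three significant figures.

a = A_s f_y/(0.85 f'_c b) = 5.868 in.
β₁ = 0.74, so c = a/β₁ = 5.868/0.74 = 7.930 in.
From the linear strain diagram with ε_cu = 0.003: ε_t = 0.003 (d − c)/c = 0.003 × (29.2 − 7.930)/7.930 = 0.00805.
Since ε_t ≥ 0.005, the section is tension-controlled.

ε_t ≈ 0.00805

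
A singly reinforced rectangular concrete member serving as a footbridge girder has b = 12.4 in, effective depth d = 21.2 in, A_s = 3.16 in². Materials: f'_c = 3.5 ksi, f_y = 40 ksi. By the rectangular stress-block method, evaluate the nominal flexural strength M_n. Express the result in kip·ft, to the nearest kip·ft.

M_n ≈ 205 kip·ft

T = A_s f_y = 3.16 × 40 = 126.4 kips.
a = T/(0.85 f'_c b) = 126.4/(0.85 × 3.5 × 12.4) = 3.426 in.
M_n = T(d − a/2) = 126.4 × (21.2 − 1.713) = 2463.2 kip·in = 2463.2/12 = 205.27 kip·ft.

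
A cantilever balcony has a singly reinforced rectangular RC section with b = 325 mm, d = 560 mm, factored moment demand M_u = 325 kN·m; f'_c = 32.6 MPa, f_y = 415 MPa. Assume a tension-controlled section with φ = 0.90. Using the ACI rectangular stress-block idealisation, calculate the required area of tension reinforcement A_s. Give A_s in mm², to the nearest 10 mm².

A_s ≈ 1670 mm²

M_n = M_u/φ = 325/0.90 = 361.111 kN·m.
With M_n = 0.85 f'_c a b (d − a/2), solve the quadratic for a:
a = d − √(d² − 2M_n/(0.85 f'_c b)) = 560 − √(560² − 2 × 361.111×10⁶/(0.85 × 32.6 × 325)) = 76.88 mm.
A_s = 0.85 f'_c a b / f_y = 0.85 × 32.6 × 76.88 × 325 / 415 = 1668.3 mm².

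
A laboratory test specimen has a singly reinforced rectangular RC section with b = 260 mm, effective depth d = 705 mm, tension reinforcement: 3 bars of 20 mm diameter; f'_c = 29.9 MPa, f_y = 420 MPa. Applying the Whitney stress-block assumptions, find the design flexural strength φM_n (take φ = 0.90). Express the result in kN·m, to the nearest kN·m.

A_s = 3 × 314 = 942 mm².
T = A_s f_y = 942 × 420 = 395640 N = 395.64 kN.
From C = T: a = T/(0.85 f'_c b) = 395640/(0.85 × 29.9 × 260) = 59.87 mm.
M_n = T(d − a/2) = 395.64 kN × (705 − 29.935) mm = 267.08 kN·m.
φM_n = 0.90 × 267.08 = 240.37 kN·m.

φM_n ≈ 240 kN·m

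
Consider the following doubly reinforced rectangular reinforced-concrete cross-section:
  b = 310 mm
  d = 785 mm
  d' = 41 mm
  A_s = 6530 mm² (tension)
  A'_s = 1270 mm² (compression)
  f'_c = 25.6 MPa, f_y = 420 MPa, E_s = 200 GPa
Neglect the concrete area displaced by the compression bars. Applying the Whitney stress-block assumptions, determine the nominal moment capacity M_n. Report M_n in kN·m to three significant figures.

Assume both tension and compression steel yield.
Net tension couple steel: A_s − A'_s = 5260 mm².
a = (A_s − A'_s) f_y / (0.85 f'_c b) = 2209200/(0.85 × 25.6 × 310) = 327.50 mm.
c = a/β₁ = 327.50/0.85 = 385.29 mm; ε'_s = 0.003(c − d')/c = 0.0027 ≥ f_y/E_s = 0.0021, so compression steel does yield.
M_n = (A_s − A'_s) f_y (d − a/2) + A'_s f_y (d − d') = [2209200 × (785 − 163.75) + 533400 × (785 − 41)] × 10⁻⁶ = 1372.47 + 396.85 = 1769.32 kN·m.

M_n ≈ 1770 kN·m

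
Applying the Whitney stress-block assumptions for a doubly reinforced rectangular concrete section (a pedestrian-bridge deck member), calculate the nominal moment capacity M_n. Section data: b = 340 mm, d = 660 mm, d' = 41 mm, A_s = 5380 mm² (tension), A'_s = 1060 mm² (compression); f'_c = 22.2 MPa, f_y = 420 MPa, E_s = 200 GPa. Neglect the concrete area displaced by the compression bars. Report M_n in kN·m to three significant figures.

M_n ≈ 1220 kN·m

Assume both tension and compression steel yield.
Net tension couple steel: A_s − A'_s = 4320 mm².
a = (A_s − A'_s) f_y / (0.85 f'_c b) = 1814400/(0.85 × 22.2 × 340) = 282.80 mm.
c = a/β₁ = 282.80/0.85 = 332.71 mm; ε'_s = 0.003(c − d')/c = 0.0026 ≥ f_y/E_s = 0.0021, so compression steel does yield.
M_n = (A_s − A'_s) f_y (d − a/2) + A'_s f_y (d − d') = [1814400 × (660 − 141.4) + 445200 × (660 − 41)] × 10⁻⁶ = 940.95 + 275.58 = 1216.53 kN·m.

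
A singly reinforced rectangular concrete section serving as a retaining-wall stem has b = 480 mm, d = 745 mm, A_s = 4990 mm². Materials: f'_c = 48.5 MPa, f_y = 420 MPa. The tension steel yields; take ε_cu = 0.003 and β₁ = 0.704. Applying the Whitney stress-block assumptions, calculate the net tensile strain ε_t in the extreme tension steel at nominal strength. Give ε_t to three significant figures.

a = A_s f_y/(0.85 f'_c b) = 105.91 mm.
β₁ = 0.704, so c = a/β₁ = 105.91/0.704 = 150.44 mm.
From the linear strain diagram with ε_cu = 0.003: ε_t = 0.003 (d − c)/c = 0.003 × (745 − 150.44)/150.44 = 0.0119.
Since ε_t ≥ 0.005, the section is tension-controlled.

ε_t ≈ 0.0119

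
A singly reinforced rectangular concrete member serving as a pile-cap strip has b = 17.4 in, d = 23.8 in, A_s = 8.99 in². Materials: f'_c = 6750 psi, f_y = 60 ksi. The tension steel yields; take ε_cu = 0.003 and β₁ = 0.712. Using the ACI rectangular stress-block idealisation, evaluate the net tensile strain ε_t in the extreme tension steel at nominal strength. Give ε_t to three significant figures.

a = A_s f_y/(0.85 f'_c b) = 5.403 in.
β₁ = 0.712, so c = a/β₁ = 5.403/0.712 = 7.588 in.
From the linear strain diagram with ε_cu = 0.003: ε_t = 0.003 (d − c)/c = 0.003 × (23.8 − 7.588)/7.588 = 0.00641.
Since ε_t ≥ 0.005, the section is tension-controlled.

ε_t ≈ 0.00641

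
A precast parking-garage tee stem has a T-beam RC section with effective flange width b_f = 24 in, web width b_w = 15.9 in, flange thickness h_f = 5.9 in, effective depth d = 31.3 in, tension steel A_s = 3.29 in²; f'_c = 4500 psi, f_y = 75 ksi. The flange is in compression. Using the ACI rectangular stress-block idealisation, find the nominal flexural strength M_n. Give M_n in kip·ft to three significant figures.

M_n ≈ 616 kip·ft

Tension: T = A_s f_y = 3.29 × 75 = 246.75 kips.
Try a within the flange: a = T/(0.85 f'_c b_f) = 246.75/(0.85 × 4.5 × 24) = 2.688 in.
Since a = 2.688 ≤ h_f = 5.9 in, the stress block lies entirely in the flange; analyse as a rectangular beam of width b_f.
M_n = T(d − a/2) = 246.75 × (31.3 − 1.344) = 7391.6 kip·in.
M_n = 7391.6/12 = 615.97 kip·ft.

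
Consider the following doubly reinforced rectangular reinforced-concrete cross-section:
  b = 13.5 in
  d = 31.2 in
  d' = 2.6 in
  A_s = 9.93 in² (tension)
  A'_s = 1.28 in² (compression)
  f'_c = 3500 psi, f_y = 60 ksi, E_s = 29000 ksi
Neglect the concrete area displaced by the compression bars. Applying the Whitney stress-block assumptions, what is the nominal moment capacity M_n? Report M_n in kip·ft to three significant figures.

M_n ≈ 1250 kip·ft

Assume both steels yield.
a = (A_s − A'_s) f_y/(0.85 f'_c b) = (9.93 − 1.28) × 60/(0.85 × 3.5 × 13.5) = 12.923 in.
c = a/β₁ = 12.923/0.85 = 15.204 in; ε'_s = 0.003(c − d')/c = 0.0025 ≥ ε_y = 0.0021, so the compression steel yields.
M_n = (A_s − A'_s) f_y (d − a/2) + A'_s f_y (d − d') = 519 × (31.2 − 6.4615) + 76.8 × (31.2 − 2.6) = 12839.3 + 2196.5 = 15035.8 kip·in = 15035.8/12 = 1252.98 kip·ft.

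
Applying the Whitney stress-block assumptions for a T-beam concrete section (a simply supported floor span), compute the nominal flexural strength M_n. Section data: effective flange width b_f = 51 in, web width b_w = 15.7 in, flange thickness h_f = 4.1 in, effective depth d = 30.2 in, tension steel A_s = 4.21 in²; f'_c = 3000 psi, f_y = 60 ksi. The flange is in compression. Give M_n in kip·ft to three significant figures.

M_n ≈ 615 kip·ft

Tension: T = A_s f_y = 4.21 × 60 = 252.6 kips.
Try a within the flange: a = T/(0.85 f'_c b_f) = 252.6/(0.85 × 3 × 51) = 1.942 in.
Since a = 1.942 ≤ h_f = 4.1 in, the stress block lies entirely in the flange; analyse as a rectangular beam of width b_f.
M_n = T(d − a/2) = 252.6 × (30.2 − 0.971) = 7383.2 kip·in.
M_n = 7383.2/12 = 615.27 kip·ft.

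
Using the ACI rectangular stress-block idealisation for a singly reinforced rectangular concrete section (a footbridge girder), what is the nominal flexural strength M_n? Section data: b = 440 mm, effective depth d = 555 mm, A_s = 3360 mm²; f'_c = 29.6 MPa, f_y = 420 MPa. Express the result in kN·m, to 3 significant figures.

T = A_s f_y = 3360 × 420 = 1411200 N = 1411.2 kN.
From C = T: a = T/(0.85 f'_c b) = 1411200/(0.85 × 29.6 × 440) = 127.48 mm.
M_n = T(d − a/2) = 1411.2 kN × (555 − 63.74) mm = 693.27 kN·m.

M_n ≈ 693 kN·m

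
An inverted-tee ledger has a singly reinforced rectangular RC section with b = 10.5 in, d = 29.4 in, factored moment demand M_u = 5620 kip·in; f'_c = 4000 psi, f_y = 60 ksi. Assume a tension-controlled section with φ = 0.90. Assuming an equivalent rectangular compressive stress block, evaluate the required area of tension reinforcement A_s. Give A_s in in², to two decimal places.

A_s ≈ 4.00 in²

M_n = M_u/φ = 5620/0.90 = 6244.44 kip·in.
From M_n = 0.85 f'_c a b (d − a/2):
a = d − √(d² − 2M_n/(0.85 f'_c b)) = 29.4 − √(29.4² − 2 × 6244.44/(0.85 × 4 × 10.5)) = 6.717 in.
A_s = 0.85 f'_c a b / f_y = 0.85 × 4 × 6.717 × 10.5 / 60 = 3.997 in².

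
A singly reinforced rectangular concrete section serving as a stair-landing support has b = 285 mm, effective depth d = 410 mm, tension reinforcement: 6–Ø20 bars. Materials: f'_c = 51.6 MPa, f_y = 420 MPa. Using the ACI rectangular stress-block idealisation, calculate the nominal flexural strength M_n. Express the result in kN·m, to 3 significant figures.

A_s = 6 × 314 = 1884 mm².
T = A_s f_y = 1884 × 420 = 791280 N = 791.28 kN.
From C = T: a = T/(0.85 f'_c b) = 791280/(0.85 × 51.6 × 285) = 63.30 mm.
M_n = T(d − a/2) = 791.28 kN × (410 − 31.65) mm = 299.38 kN·m.

M_n ≈ 299 kN·m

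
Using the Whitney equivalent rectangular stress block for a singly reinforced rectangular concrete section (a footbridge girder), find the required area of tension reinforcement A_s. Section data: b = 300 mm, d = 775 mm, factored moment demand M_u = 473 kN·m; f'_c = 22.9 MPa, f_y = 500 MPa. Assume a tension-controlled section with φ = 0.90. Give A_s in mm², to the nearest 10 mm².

A_s ≈ 1480 mm²

M_n = M_u/φ = 473/0.90 = 525.556 kN·m.
With M_n = 0.85 f'_c a b (d − a/2), solve the quadratic for a:
a = d − √(d² − 2M_n/(0.85 f'_c b)) = 775 − √(775² − 2 × 525.556×10⁶/(0.85 × 22.9 × 300)) = 126.44 mm.
A_s = 0.85 f'_c a b / f_y = 0.85 × 22.9 × 126.44 × 300 / 500 = 1476.7 mm².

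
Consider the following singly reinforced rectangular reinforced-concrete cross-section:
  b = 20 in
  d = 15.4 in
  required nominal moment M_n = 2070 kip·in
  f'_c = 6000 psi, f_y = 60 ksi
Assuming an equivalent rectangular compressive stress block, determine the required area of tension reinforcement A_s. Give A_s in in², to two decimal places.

A_s ≈ 2.35 in²

From M_n = 0.85 f'_c a b (d − a/2):
a = d − √(d² − 2M_n/(0.85 f'_c b)) = 15.4 − √(15.4² − 2 × 2070/(0.85 × 6 × 20)) = 1.380 in.
A_s = 0.85 f'_c a b / f_y = 0.85 × 6 × 1.380 × 20 / 60 = 2.346 in².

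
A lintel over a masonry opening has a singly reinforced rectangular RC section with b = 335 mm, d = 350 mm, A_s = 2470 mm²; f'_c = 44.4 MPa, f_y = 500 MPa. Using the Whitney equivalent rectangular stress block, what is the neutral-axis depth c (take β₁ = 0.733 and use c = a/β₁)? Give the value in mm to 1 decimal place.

c ≈ 133.3 mm

T = A_s f_y = 2470 × 500 = 1235000 N = 1235 kN.
Setting C = 0.85 f'_c a b equal to T: a = 1235000/(0.85 × 44.4 × 335) = 97.683 mm.
With β₁ = 0.733, c = a/β₁ = 97.683/0.733 = 133.3 mm.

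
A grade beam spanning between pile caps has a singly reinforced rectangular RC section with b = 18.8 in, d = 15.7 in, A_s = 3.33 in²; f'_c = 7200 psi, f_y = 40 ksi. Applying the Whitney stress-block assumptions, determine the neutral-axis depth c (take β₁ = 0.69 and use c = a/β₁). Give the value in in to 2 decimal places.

T = A_s f_y = 3.33 × 40 = 133.2 kips.
a = T/(0.85 f'_c b) = 133.2/(0.85 × 7.2 × 18.8) = 1.1577 in.
With β₁ = 0.69, c = a/β₁ = 1.1577/0.69 = 1.68 in.

c ≈ 1.68 in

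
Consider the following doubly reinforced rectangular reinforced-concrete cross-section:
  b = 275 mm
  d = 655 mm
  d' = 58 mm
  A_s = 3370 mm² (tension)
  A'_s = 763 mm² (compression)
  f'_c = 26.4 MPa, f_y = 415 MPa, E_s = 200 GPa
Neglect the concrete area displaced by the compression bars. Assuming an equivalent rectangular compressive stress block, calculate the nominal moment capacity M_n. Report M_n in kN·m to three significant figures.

M_n ≈ 803 kN·m

Assume both tension and compression steel yield.
Net tension couple steel: A_s − A'_s = 2607 mm².
a = (A_s − A'_s) f_y / (0.85 f'_c b) = 1081905/(0.85 × 26.4 × 275) = 175.32 mm.
c = a/β₁ = 175.32/0.85 = 206.26 mm; ε'_s = 0.003(c − d')/c = 0.0022 ≥ f_y/E_s = 0.0021, so compression steel does yield.
M_n = (A_s − A'_s) f_y (d − a/2) + A'_s f_y (d − d') = [1081905 × (655 − 87.66) + 316645 × (655 − 58)] × 10⁻⁶ = 613.81 + 189.04 = 802.85 kN·m.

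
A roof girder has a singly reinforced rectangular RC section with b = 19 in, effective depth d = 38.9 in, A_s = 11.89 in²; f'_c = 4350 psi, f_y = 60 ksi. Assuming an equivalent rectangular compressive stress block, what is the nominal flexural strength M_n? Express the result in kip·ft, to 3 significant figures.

M_n ≈ 2010 kip·ft

T = A_s f_y = 11.89 × 60 = 713.4 kips.
a = T/(0.85 f'_c b) = 713.4/(0.85 × 4.35 × 19) = 10.155 in.
M_n = T(d − a/2) = 713.4 × (38.9 − 5.0775) = 24129.0 kip·in = 24129.0/12 = 2010.75 kip·ft.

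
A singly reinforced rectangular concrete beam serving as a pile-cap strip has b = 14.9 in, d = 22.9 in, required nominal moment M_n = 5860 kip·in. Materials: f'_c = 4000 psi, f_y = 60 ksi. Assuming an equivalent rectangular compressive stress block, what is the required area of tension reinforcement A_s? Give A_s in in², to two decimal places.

A_s ≈ 4.88 in²

From M_n = 0.85 f'_c a b (d − a/2):
a = d − √(d² − 2M_n/(0.85 f'_c b)) = 22.9 − √(22.9² − 2 × 5860/(0.85 × 4 × 14.9)) = 5.781 in.
A_s = 0.85 f'_c a b / f_y = 0.85 × 4 × 5.781 × 14.9 / 60 = 4.881 in².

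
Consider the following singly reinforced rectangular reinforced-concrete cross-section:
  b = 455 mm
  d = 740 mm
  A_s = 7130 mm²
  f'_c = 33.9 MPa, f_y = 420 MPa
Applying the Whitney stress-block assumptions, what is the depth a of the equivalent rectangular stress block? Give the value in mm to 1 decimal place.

a ≈ 228.4 mm

T = A_s f_y = 7130 × 420 = 2994600 N = 2994.6 kN.
Setting C = 0.85 f'_c a b equal to T: a = 2994600/(0.85 × 33.9 × 455) = 228.4 mm.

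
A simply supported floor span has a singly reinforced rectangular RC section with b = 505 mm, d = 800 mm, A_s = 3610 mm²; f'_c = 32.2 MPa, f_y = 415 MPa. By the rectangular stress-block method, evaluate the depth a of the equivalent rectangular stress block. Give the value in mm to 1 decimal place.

a ≈ 108.4 mm

T = A_s f_y = 3610 × 415 = 1498150 N = 1498.15 kN.
Setting C = 0.85 f'_c a b equal to T: a = 1498150/(0.85 × 32.2 × 505) = 108.4 mm.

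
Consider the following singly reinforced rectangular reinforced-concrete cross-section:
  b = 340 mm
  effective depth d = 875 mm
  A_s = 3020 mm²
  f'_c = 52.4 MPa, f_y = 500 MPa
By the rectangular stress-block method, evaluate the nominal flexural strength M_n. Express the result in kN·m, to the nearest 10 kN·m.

T = A_s f_y = 3020 × 500 = 1510000 N = 1510 kN.
From C = T: a = T/(0.85 f'_c b) = 1510000/(0.85 × 52.4 × 340) = 99.71 mm.
M_n = T(d − a/2) = 1510 kN × (875 − 49.855) mm = 1245.97 kN·m.

M_n ≈ 1250 kN·m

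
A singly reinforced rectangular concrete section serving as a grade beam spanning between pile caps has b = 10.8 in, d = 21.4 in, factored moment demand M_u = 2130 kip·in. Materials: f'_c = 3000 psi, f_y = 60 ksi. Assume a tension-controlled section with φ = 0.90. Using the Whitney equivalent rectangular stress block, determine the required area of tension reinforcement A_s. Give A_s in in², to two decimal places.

M_n = M_u/φ = 2130/0.90 = 2366.67 kip·in.
From M_n = 0.85 f'_c a b (d − a/2):
a = d − √(d² − 2M_n/(0.85 f'_c b)) = 21.4 − √(21.4² − 2 × 2366.67/(0.85 × 3 × 10.8)) = 4.486 in.
A_s = 0.85 f'_c a b / f_y = 0.85 × 3 × 4.486 × 10.8 / 60 = 2.059 in².

A_s ≈ 2.06 in²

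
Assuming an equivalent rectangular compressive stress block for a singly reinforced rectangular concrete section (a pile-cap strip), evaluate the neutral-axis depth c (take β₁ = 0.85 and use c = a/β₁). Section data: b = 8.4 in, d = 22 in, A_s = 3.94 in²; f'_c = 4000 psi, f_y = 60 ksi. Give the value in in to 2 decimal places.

T = A_s f_y = 3.94 × 60 = 236.4 kips.
a = T/(0.85 f'_c b) = 236.4/(0.85 × 4 × 8.4) = 8.2773 in.
With β₁ = 0.85, c = a/β₁ = 8.2773/0.85 = 9.74 in.

c ≈ 9.74 in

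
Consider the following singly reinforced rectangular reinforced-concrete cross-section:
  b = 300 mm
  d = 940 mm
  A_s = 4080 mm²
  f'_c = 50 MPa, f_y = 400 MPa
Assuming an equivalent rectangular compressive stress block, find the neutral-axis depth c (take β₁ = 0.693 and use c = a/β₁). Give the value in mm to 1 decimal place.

T = A_s f_y = 4080 × 400 = 1632000 N = 1632 kN.
Setting C = 0.85 f'_c a b equal to T: a = 1632000/(0.85 × 50 × 300) = 128.000 mm.
With β₁ = 0.693, c = a/β₁ = 128.000/0.693 = 184.7 mm.

c ≈ 184.7 mm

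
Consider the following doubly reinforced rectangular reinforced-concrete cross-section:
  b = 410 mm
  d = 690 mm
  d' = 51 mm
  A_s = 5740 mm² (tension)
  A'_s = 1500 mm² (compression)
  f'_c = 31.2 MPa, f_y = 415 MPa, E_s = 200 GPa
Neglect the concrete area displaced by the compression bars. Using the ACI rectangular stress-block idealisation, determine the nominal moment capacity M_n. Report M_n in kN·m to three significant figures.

M_n ≈ 1470 kN·m

Assume both tension and compression steel yield.
Net tension couple steel: A_s − A'_s = 4240 mm².
a = (A_s − A'_s) f_y / (0.85 f'_c b) = 1759600/(0.85 × 31.2 × 410) = 161.83 mm.
c = a/β₁ = 161.83/0.827 = 195.68 mm; ε'_s = 0.003(c − d')/c = 0.0022 ≥ f_y/E_s = 0.0021, so compression steel does yield.
M_n = (A_s − A'_s) f_y (d − a/2) + A'_s f_y (d − d') = [1759600 × (690 − 80.915) + 622500 × (690 − 51)] × 10⁻⁶ = 1071.75 + 397.78 = 1469.53 kN·m.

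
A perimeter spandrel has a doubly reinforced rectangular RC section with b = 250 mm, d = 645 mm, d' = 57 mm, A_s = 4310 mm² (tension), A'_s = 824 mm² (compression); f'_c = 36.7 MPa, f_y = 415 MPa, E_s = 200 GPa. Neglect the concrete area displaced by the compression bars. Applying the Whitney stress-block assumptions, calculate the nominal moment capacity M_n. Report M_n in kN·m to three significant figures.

M_n ≈ 1000 kN·m

Assume both tension and compression steel yield.
Net tension couple steel: A_s − A'_s = 3486 mm².
a = (A_s − A'_s) f_y / (0.85 f'_c b) = 1446690/(0.85 × 36.7 × 250) = 185.50 mm.
c = a/β₁ = 185.50/0.788 = 235.41 mm; ε'_s = 0.003(c − d')/c = 0.0023 ≥ f_y/E_s = 0.0021, so compression steel does yield.
M_n = (A_s − A'_s) f_y (d − a/2) + A'_s f_y (d − d') = [1446690 × (645 − 92.75) + 341960 × (645 − 57)] × 10⁻⁶ = 798.93 + 201.07 = 1000.00 kN·m.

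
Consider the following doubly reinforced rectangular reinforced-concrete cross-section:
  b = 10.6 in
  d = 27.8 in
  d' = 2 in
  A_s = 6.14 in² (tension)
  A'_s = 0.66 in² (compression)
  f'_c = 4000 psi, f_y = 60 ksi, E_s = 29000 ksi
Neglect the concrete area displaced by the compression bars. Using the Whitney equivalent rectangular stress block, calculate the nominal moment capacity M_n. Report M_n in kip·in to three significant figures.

Assume both steels yield.
a = (A_s − A'_s) f_y/(0.85 f'_c b) = (6.14 − 0.66) × 60/(0.85 × 4 × 10.6) = 9.123 in.
c = a/β₁ = 9.123/0.85 = 10.733 in; ε'_s = 0.003(c − d')/c = 0.0024 ≥ ε_y = 0.0021, so the compression steel yields.
M_n = (A_s − A'_s) f_y (d − a/2) + A'_s f_y (d − d') = 328.8 × (27.8 − 4.5615) + 39.6 × (27.8 − 2) = 7640.8 + 1021.7 = 8662.5 kip·in.

M_n ≈ 8660 kip·in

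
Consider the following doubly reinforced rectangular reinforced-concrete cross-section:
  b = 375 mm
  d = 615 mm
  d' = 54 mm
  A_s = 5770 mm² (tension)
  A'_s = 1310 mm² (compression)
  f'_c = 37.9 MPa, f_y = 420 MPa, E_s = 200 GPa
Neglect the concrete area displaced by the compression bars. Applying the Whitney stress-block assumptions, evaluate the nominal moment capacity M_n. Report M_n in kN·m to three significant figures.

M_n ≈ 1320 kN·m

Assume both tension and compression steel yield.
Net tension couple steel: A_s − A'_s = 4460 mm².
a = (A_s − A'_s) f_y / (0.85 f'_c b) = 1873200/(0.85 × 37.9 × 375) = 155.06 mm.
c = a/β₁ = 155.06/0.779 = 199.05 mm; ε'_s = 0.003(c − d')/c = 0.0022 ≥ f_y/E_s = 0.0021, so compression steel does yield.
M_n = (A_s − A'_s) f_y (d − a/2) + A'_s f_y (d − d') = [1873200 × (615 − 77.53) + 550200 × (615 − 54)] × 10⁻⁶ = 1006.79 + 308.66 = 1315.45 kN·m.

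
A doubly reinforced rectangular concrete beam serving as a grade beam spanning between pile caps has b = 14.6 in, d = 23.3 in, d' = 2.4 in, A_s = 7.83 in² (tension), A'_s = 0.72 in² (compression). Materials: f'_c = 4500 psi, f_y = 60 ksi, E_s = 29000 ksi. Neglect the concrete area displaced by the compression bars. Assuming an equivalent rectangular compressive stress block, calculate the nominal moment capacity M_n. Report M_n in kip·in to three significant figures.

Assume both steels yield.
a = (A_s − A'_s) f_y/(0.85 f'_c b) = (7.83 − 0.72) × 60/(0.85 × 4.5 × 14.6) = 7.639 in.
c = a/β₁ = 7.639/0.825 = 9.259 in; ε'_s = 0.003(c − d')/c = 0.0022 ≥ ε_y = 0.0021, so the compression steel yields.
M_n = (A_s − A'_s) f_y (d − a/2) + A'_s f_y (d − d') = 426.6 × (23.3 − 3.8195) + 43.2 × (23.3 − 2.4) = 8310.4 + 902.9 = 9213.3 kip·in.

M_n ≈ 9210 kip·in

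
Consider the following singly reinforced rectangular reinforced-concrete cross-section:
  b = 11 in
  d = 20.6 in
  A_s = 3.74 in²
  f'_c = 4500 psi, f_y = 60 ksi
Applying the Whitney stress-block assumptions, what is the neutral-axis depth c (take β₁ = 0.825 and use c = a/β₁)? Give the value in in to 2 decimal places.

T = A_s f_y = 3.74 × 60 = 224.4 kips.
a = T/(0.85 f'_c b) = 224.4/(0.85 × 4.5 × 11) = 5.3333 in.
With β₁ = 0.825, c = a/β₁ = 5.3333/0.825 = 6.46 in.

c ≈ 6.46 in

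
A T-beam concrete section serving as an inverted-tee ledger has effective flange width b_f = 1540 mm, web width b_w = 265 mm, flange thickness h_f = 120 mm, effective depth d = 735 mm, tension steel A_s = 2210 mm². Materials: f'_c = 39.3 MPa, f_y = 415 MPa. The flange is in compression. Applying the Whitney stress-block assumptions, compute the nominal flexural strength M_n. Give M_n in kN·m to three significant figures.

M_n ≈ 666 kN·m

Tension: T = A_s f_y = 2210 × 415 = 917150 N.
Try a within the flange: a = T/(0.85 f'_c b_f) = 917150/(0.85 × 39.3 × 1540) = 17.83 mm.
Since a = 17.83 ≤ h_f = 120 mm, the stress block lies entirely in the flange; analyse as a rectangular beam of width b_f.
M_n = T(d − a/2) = 917150 × (735 − 8.915) = 665.93 × 10⁶ N·mm.
M_n = 665.93 kN·m.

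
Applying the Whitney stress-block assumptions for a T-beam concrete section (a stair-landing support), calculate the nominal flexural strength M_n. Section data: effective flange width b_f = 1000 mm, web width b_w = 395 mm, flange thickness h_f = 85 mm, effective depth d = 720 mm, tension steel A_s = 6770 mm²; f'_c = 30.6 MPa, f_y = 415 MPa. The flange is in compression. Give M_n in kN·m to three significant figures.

Tension: T = A_s f_y = 6770 × 415 = 2809550 N.
Try a within the flange: a = T/(0.85 f'_c b_f) = 2809550/(0.85 × 30.6 × 1000) = 108.02 mm.
a = 108.02 > h_f = 85 mm: the block extends into the web. Split into flange-overhang and web parts.
C_f = 0.85 f'_c (b_f − b_w) h_f = 0.85 × 30.6 × (1000 − 395) × 85 = 1337564 N.
Remaining web compression depth: a_w = (T − C_f)/(0.85 f'_c b_w) = (2809550 − 1337564)/(0.85 × 30.6 × 395) = 143.27 mm.
M_n = C_f(d − h_f/2) + (T − C_f)(d − a_w/2) = 1337564 × (720 − 42.5) + 1471986 × (720 − 71.635) = 906.20 + 954.38 = 1860.58 × 10⁶ N·mm.
M_n = 1860.58 kN·m.

M_n ≈ 1860 kN·m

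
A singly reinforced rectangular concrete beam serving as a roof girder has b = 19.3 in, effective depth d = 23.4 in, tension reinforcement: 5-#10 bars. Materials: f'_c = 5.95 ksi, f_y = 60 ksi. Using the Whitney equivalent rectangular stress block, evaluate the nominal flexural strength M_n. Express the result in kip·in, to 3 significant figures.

A_s = 5 × 1.27 = 6.35 in².
T = A_s f_y = 6.35 × 60 = 381 kips.
a = T/(0.85 f'_c b) = 381/(0.85 × 5.95 × 19.3) = 3.903 in.
M_n = T(d − a/2) = 381 × (23.4 − 1.9515) = 8171.9 kip·in.

M_n ≈ 8170 kip·in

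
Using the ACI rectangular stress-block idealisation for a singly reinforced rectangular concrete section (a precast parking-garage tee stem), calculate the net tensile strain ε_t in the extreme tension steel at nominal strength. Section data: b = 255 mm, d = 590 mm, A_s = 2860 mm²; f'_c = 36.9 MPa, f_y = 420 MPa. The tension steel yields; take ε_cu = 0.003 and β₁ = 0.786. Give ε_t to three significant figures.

ε_t ≈ 0.00626

a = A_s f_y/(0.85 f'_c b) = 150.19 mm.
β₁ = 0.786, so c = a/β₁ = 150.19/0.786 = 191.08 mm.
From the linear strain diagram with ε_cu = 0.003: ε_t = 0.003 (d − c)/c = 0.003 × (590 − 191.08)/191.08 = 0.00626.
Since ε_t ≥ 0.005, the section is tension-controlled.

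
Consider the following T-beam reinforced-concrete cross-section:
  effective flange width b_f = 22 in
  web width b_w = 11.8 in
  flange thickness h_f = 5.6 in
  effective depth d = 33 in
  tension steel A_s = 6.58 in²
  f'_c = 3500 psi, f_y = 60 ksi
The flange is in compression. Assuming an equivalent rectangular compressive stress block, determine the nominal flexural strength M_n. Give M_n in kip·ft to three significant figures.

M_n ≈ 986 kip·ft

Tension: T = A_s f_y = 6.58 × 60 = 394.8 kips.
Try a within the flange: a = T/(0.85 f'_c b_f) = 394.8/(0.85 × 3.5 × 22) = 6.032 in.
a = 6.032 > h_f = 5.6 in: the block extends into the web. Split into flange-overhang and web parts.
C_f = 0.85 f'_c (b_f − b_w) h_f = 0.85 × 3.5 × (22 − 11.8) × 5.6 = 169.9 kips.
Remaining web compression depth: a_w = (T − C_f)/(0.85 f'_c b_w) = (394.8 − 169.9)/(0.85 × 3.5 × 11.8) = 6.406 in.
M_n = C_f(d − h_f/2) + (T − C_f)(d − a_w/2) = 169.9 × (33 − 2.8) + 224.9 × (33 − 3.203) = 5131.0 + 6701.3 = 11832.3 kip·in.
M_n = 11832.3/12 = 986.03 kip·ft.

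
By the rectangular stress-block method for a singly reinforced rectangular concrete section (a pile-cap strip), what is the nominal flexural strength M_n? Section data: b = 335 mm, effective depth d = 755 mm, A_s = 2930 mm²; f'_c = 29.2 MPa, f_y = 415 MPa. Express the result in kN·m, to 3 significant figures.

M_n ≈ 829 kN·m

T = A_s f_y = 2930 × 415 = 1215950 N = 1215.95 kN.
From C = T: a = T/(0.85 f'_c b) = 1215950/(0.85 × 29.2 × 335) = 146.24 mm.
M_n = T(d − a/2) = 1215.95 kN × (755 − 73.12) mm = 829.13 kN·m.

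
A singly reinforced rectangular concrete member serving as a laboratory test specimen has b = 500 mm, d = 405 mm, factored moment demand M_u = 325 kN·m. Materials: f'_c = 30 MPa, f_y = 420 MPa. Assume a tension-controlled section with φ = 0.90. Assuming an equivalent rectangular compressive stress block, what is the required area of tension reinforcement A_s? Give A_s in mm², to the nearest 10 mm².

A_s ≈ 2350 mm²

M_n = M_u/φ = 325/0.90 = 361.111 kN·m.
With M_n = 0.85 f'_c a b (d − a/2), solve the quadratic for a:
a = d − √(d² − 2M_n/(0.85 f'_c b)) = 405 − √(405² − 2 × 361.111×10⁶/(0.85 × 30 × 500)) = 77.31 mm.
A_s = 0.85 f'_c a b / f_y = 0.85 × 30 × 77.31 × 500 / 420 = 2346.9 mm².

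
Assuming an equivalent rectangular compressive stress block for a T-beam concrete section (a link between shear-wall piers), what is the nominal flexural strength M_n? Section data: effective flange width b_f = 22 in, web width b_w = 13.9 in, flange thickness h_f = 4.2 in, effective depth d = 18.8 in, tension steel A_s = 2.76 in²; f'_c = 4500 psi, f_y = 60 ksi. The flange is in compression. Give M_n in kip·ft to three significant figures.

Tension: T = A_s f_y = 2.76 × 60 = 165.6 kips.
Try a within the flange: a = T/(0.85 f'_c b_f) = 165.6/(0.85 × 4.5 × 22) = 1.968 in.
Since a = 1.968 ≤ h_f = 4.2 in, the stress block lies entirely in the flange; analyse as a rectangular beam of width b_f.
M_n = T(d − a/2) = 165.6 × (18.8 − 0.984) = 2950.3 kip·in.
M_n = 2950.3/12 = 245.86 kip·ft.

M_n ≈ 246 kip·ft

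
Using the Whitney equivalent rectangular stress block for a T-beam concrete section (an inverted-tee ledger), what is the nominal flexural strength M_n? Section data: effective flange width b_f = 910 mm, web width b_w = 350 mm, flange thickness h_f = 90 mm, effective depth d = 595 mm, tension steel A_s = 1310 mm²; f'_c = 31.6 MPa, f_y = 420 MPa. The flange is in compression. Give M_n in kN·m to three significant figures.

M_n ≈ 321 kN·m

Tension: T = A_s f_y = 1310 × 420 = 550200 N.
Try a within the flange: a = T/(0.85 f'_c b_f) = 550200/(0.85 × 31.6 × 910) = 22.51 mm.
Since a = 22.51 ≤ h_f = 90 mm, the stress block lies entirely in the flange; analyse as a rectangular beam of width b_f.
M_n = T(d − a/2) = 550200 × (595 − 11.255) = 321.18 × 10⁶ N·mm.
M_n = 321.18 kN·m.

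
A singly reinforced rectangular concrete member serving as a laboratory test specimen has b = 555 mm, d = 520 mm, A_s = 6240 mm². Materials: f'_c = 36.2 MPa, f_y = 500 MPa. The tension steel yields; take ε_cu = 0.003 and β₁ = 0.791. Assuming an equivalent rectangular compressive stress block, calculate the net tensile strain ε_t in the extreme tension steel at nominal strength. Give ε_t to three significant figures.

a = A_s f_y/(0.85 f'_c b) = 182.70 mm.
β₁ = 0.791, so c = a/β₁ = 182.70/0.791 = 230.97 mm.
From the linear strain diagram with ε_cu = 0.003: ε_t = 0.003 (d − c)/c = 0.003 × (520 − 230.97)/230.97 = 0.00375.
ε_t < 0.004 — the section is over-reinforced for flexure under ACI limits.

ε_t ≈ 0.00375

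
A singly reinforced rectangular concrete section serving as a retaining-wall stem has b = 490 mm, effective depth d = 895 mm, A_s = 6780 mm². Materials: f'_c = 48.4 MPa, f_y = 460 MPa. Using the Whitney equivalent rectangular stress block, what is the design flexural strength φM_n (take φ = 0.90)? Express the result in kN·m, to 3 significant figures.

φM_n ≈ 2300 kN·m

T = A_s f_y = 6780 × 460 = 3118800 N = 3118.8 kN.
From C = T: a = T/(0.85 f'_c b) = 3118800/(0.85 × 48.4 × 490) = 154.71 mm.
M_n = T(d − a/2) = 3118.8 kN × (895 − 77.355) mm = 2550.07 kN·m.
φM_n = 0.90 × 2550.07 = 2295.06 kN·m.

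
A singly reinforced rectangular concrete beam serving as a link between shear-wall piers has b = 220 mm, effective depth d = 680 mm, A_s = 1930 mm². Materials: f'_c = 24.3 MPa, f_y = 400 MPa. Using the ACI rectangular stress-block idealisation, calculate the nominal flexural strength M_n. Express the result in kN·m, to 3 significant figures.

M_n ≈ 459 kN·m

T = A_s f_y = 1930 × 400 = 772000 N = 772 kN.
From C = T: a = T/(0.85 f'_c b) = 772000/(0.85 × 24.3 × 220) = 169.89 mm.
M_n = T(d − a/2) = 772 kN × (680 − 84.945) mm = 459.38 kN·m.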